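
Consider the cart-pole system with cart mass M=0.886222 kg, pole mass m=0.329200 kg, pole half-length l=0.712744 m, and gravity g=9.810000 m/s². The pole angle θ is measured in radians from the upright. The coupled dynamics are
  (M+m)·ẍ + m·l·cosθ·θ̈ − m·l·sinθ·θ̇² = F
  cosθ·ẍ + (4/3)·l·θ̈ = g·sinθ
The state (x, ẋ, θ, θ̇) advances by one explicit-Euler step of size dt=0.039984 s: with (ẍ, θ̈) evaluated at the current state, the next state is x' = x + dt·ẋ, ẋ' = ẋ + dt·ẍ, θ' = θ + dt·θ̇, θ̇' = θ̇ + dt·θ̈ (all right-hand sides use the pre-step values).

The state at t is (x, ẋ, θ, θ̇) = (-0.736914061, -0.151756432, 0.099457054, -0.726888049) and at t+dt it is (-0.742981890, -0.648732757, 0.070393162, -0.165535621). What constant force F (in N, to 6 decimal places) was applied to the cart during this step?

F = -11.841385 N

ẍ = (ẋ'−ẋ)/dt = (-0.648732757−-0.151756432)/0.039984 = -12.429380
θ̈ = (θ̇'−θ̇)/dt = (-0.165535621−-0.726888049)/0.039984 = 14.039426
sinθ=0.099293, cosθ=0.995058
F = (M+m)·ẍ + m·l·cosθ·θ̈ − m·l·sinθ·θ̇² = -15.106942 + 3.277866 − 0.012310 = -11.841385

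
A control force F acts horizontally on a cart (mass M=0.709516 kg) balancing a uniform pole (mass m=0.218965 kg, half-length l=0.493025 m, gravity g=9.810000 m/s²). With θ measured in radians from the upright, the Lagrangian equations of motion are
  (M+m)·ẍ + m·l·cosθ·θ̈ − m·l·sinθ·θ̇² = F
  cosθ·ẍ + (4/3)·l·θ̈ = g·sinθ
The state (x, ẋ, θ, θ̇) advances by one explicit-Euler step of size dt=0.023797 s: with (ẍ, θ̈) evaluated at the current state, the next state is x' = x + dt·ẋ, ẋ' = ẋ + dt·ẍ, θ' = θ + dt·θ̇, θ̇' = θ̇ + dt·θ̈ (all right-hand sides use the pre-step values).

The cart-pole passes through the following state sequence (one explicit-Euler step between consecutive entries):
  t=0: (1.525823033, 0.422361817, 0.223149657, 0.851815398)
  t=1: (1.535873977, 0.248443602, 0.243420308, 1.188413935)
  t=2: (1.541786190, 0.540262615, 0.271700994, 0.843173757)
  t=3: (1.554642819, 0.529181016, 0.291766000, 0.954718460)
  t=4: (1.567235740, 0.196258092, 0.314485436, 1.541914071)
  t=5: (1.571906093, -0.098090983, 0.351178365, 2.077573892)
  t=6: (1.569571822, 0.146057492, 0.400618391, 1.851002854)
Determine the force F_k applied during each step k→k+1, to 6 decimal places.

F_0 = -5.313934 N
F_1 = 9.829062 N
F_2 = 0.034495 N
F_3 = -10.466630 N
F_4 = -9.253085 N
F_5 = 8.400469 N

step 0→1:
  ẍ = (ẋ'−ẋ)/dt = (0.248443602−0.422361817)/0.023797 = -7.308409
  θ̈ = (θ̇'−θ̇)/dt = (1.188413935−0.851815398)/0.023797 = 14.144579
  sinθ=0.221302, cosθ=0.975205
  F = (M+m)·ẍ + m·l·cosθ·θ̈ − m·l·sinθ·θ̇² = -6.785719 + 1.489120 − 0.017335 = -5.313934
step 1→2:
  ẍ = (ẋ'−ẋ)/dt = (0.540262615−0.248443602)/0.023797 = 12.262849
  θ̈ = (θ̇'−θ̇)/dt = (0.843173757−1.188413935)/0.023797 = -14.507719
  sinθ=0.241024, cosθ=0.970519
  F = (M+m)·ẍ + m·l·cosθ·θ̈ − m·l·sinθ·θ̇² = 11.385822 + -1.520012 − 0.036748 = 9.829062
step 2→3:
  ẍ = (ẋ'−ẋ)/dt = (0.529181016−0.540262615)/0.023797 = -0.465672
  θ̈ = (θ̇'−θ̇)/dt = (0.954718460−0.843173757)/0.023797 = 4.687343
  sinθ=0.268370, cosθ=0.963316
  F = (M+m)·ẍ + m·l·cosθ·θ̈ − m·l·sinθ·θ̇² = -0.432368 + 0.487460 − 0.020597 = 0.034495
step 3→4:
  ẍ = (ẋ'−ẋ)/dt = (0.196258092−0.529181016)/0.023797 = -13.990122
  θ̈ = (θ̇'−θ̇)/dt = (1.541914071−0.954718460)/0.023797 = 24.675195
  sinθ=0.287644, cosθ=0.957737
  F = (M+m)·ẍ + m·l·cosθ·θ̈ − m·l·sinθ·θ̇² = -12.989562 + 2.551236 − 0.028304 = -10.466630
step 4→5:
  ẍ = (ẋ'−ẋ)/dt = (-0.098090983−0.196258092)/0.023797 = -12.369167
  θ̈ = (θ̇'−θ̇)/dt = (2.077573892−1.541914071)/0.023797 = 22.509553
  sinθ=0.309327, cosθ=0.950956
  F = (M+m)·ẍ + m·l·cosθ·θ̈ − m·l·sinθ·θ̇² = -11.484537 + 2.310845 − 0.079393 = -9.253085
step 5→6:
  ẍ = (ẋ'−ẋ)/dt = (0.146057492−-0.098090983)/0.023797 = 10.259632
  θ̈ = (θ̇'−θ̇)/dt = (1.851002854−2.077573892)/0.023797 = -9.520992
  sinθ=0.344004, cosθ=0.938968
  F = (M+m)·ẍ + m·l·cosθ·θ̈ − m·l·sinθ·θ̇² = 9.525874 + -0.965110 − 0.160295 = 8.400469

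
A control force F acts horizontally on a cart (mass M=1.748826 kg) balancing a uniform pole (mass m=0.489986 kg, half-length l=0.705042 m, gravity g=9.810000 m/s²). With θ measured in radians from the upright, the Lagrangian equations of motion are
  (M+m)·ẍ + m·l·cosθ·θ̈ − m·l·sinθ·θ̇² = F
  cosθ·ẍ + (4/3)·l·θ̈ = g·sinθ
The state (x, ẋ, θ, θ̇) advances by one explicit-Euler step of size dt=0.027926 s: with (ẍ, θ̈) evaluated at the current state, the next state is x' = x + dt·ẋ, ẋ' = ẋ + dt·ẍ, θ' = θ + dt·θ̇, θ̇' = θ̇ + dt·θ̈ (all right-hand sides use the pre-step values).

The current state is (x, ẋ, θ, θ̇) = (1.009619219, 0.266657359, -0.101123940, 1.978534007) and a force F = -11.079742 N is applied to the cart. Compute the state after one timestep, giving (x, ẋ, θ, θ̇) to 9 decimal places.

sinθ=-0.100951678, cosθ=0.994891330
temp = (F + m·l·θ̇²·sinθ)/(M+m) = (-11.079742 + -0.136520931)/2.238812 = -5.009917283
θ̈ = (g·sinθ − cosθ·temp)/(l·(4/3 − m·cos²θ/(M+m))) = 5.072868840
ẍ = temp − m·l·θ̈·cosθ/(M+m) = -5.788689257
Euler: x'=1.009619219+0.027926·0.266657359=1.017065892, ẋ'=0.266657359+0.027926·-5.788689257=0.105002423
       θ'=-0.101123940+0.027926·1.978534007=-0.045871399, θ̇'=1.978534007+0.027926·5.072868840=2.120198942

(1.017065892, 0.105002423, -0.045871399, 2.120198942)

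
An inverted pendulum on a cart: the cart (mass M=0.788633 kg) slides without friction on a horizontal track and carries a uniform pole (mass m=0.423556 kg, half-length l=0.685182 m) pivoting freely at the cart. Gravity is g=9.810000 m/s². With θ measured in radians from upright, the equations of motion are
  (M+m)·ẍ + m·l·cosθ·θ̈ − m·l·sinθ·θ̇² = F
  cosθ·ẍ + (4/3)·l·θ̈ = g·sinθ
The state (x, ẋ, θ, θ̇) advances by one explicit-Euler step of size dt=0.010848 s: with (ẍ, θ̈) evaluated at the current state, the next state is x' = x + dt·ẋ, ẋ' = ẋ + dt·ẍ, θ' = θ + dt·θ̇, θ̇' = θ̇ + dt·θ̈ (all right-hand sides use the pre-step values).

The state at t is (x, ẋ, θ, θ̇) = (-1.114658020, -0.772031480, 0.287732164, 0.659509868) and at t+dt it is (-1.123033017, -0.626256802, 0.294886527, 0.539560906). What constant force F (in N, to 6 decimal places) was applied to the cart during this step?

ẍ = (ẋ'−ẋ)/dt = (-0.626256802−-0.772031480)/0.010848 = 13.437931
θ̈ = (θ̇'−θ̇)/dt = (0.539560906−0.659509868)/0.010848 = -11.057242
sinθ=0.283778, cosθ=0.958890
F = (M+m)·ẍ + m·l·cosθ·θ̈ − m·l·sinθ·θ̇² = 16.289312 + -3.077034 − 0.035821 = 13.176457

F = 13.176457 N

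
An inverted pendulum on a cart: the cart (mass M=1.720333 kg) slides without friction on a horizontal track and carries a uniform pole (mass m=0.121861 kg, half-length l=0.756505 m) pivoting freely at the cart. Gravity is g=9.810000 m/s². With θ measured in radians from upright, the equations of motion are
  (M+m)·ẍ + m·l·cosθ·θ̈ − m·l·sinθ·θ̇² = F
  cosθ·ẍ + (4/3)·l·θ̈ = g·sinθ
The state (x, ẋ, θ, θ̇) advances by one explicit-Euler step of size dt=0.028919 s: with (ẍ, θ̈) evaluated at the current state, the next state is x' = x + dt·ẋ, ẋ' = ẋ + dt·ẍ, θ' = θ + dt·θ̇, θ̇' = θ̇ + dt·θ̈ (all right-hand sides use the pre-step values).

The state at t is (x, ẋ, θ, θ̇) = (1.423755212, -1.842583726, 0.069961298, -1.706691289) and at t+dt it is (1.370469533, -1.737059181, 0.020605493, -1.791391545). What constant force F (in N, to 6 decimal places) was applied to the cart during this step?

ẍ = (ẋ'−ẋ)/dt = (-1.737059181−-1.842583726)/0.028919 = 3.648969
θ̈ = (θ̇'−θ̇)/dt = (-1.791391545−-1.706691289)/0.028919 = -2.928879
sinθ=0.069904, cosθ=0.997554
F = (M+m)·ẍ + m·l·cosθ·θ̈ − m·l·sinθ·θ̇² = 6.722109 + -0.269348 − 0.018771 = 6.433990

F = 6.433990 N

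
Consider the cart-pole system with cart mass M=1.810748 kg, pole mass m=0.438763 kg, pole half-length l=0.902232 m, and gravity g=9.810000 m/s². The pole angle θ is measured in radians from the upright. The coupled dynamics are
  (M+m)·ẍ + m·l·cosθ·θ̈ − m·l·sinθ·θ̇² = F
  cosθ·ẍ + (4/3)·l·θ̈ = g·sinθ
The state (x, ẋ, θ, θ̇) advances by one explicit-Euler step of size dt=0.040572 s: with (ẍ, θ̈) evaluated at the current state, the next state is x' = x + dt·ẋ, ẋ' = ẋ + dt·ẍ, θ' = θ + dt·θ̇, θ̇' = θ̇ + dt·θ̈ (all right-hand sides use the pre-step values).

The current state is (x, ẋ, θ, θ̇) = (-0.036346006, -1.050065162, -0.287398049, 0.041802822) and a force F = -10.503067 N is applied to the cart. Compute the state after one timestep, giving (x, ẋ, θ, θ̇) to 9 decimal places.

(-0.078949250, -1.250660741, -0.285702025, 0.107929335)

sinθ=-0.283457956, cosθ=0.958984665
temp = (F + m·l·θ̇²·sinθ)/(M+m) = (-10.503067 + -0.000196087)/2.249511 = -4.669131685
θ̈ = (g·sinθ − cosθ·temp)/(l·(4/3 − m·cos²θ/(M+m))) = 1.629855896
ẍ = temp − m·l·θ̈·cosθ/(M+m) = -4.944187590
Euler: x'=-0.036346006+0.040572·-1.050065162=-0.078949250, ẋ'=-1.050065162+0.040572·-4.944187590=-1.250660741
       θ'=-0.287398049+0.040572·0.041802822=-0.285702025, θ̇'=0.041802822+0.040572·1.629855896=0.107929335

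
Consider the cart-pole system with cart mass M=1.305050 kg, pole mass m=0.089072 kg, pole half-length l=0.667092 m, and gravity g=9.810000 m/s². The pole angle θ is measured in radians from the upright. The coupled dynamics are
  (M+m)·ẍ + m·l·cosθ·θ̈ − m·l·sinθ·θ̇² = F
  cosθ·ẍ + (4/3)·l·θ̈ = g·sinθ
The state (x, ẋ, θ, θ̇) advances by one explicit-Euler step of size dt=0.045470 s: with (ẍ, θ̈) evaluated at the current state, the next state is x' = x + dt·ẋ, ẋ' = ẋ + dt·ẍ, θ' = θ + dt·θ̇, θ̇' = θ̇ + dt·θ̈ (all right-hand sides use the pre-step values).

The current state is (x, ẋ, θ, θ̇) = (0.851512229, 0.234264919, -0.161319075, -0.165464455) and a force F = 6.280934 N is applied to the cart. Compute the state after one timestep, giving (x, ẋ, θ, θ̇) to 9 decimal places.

(0.862164255, 0.452697765, -0.168842744, -0.488406989)

sinθ=-0.160620294, cosθ=0.987016272
temp = (F + m·l·θ̇²·sinθ)/(M+m) = (6.280934 + -0.000261298)/1.394122 = 4.505109812
θ̈ = (g·sinθ − cosθ·temp)/(l·(4/3 − m·cos²θ/(M+m))) = -7.102320953
ẍ = temp − m·l·θ̈·cosθ/(M+m) = 4.803889289
Euler: x'=0.851512229+0.045470·0.234264919=0.862164255, ẋ'=0.234264919+0.045470·4.803889289=0.452697765
       θ'=-0.161319075+0.045470·-0.165464455=-0.168842744, θ̇'=-0.165464455+0.045470·-7.102320953=-0.488406989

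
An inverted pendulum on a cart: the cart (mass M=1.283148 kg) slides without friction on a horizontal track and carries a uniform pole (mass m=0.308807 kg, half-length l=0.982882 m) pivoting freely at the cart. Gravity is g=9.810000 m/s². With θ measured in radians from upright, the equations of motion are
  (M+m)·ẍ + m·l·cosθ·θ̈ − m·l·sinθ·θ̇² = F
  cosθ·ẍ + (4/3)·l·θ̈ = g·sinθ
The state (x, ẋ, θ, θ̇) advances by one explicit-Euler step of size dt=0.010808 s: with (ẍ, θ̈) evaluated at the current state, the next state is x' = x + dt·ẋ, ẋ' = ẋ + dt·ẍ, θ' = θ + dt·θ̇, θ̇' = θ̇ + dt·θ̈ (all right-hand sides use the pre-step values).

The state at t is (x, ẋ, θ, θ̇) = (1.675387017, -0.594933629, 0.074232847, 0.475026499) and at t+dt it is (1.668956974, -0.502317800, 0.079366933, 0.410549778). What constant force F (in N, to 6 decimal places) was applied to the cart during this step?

ẍ = (ẋ'−ẋ)/dt = (-0.502317800−-0.594933629)/0.010808 = 8.569192
θ̈ = (θ̇'−θ̇)/dt = (0.410549778−0.475026499)/0.010808 = -5.965648
sinθ=0.074165, cosθ=0.997246
F = (M+m)·ẍ + m·l·cosθ·θ̈ − m·l·sinθ·θ̇² = 13.641768 + -1.805712 − 0.005080 = 11.830977

F = 11.830977 N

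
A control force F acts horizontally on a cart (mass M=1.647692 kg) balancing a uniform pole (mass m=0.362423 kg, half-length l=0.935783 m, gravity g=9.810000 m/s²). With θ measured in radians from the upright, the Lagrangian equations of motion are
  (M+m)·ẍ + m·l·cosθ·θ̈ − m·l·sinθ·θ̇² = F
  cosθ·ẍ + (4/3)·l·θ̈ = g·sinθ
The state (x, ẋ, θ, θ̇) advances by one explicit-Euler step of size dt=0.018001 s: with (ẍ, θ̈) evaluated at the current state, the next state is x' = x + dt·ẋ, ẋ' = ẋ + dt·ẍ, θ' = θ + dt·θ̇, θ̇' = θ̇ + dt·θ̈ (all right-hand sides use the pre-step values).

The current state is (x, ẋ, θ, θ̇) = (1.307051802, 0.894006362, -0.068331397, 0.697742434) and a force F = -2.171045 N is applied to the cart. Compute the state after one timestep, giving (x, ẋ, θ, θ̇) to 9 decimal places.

(1.323144811, 0.873303369, -0.055771335, 0.704633004)

sinθ=-0.068278234, cosθ=0.997666318
temp = (F + m·l·θ̇²·sinθ)/(M+m) = (-2.171045 + -0.011273622)/2.010115 = -1.085668542
θ̈ = (g·sinθ − cosθ·temp)/(l·(4/3 − m·cos²θ/(M+m))) = 0.382788189
ẍ = temp − m·l·θ̈·cosθ/(M+m) = -1.150102356
Euler: x'=1.307051802+0.018001·0.894006362=1.323144811, ẋ'=0.894006362+0.018001·-1.150102356=0.873303369
       θ'=-0.068331397+0.018001·0.697742434=-0.055771335, θ̇'=0.697742434+0.018001·0.382788189=0.704633004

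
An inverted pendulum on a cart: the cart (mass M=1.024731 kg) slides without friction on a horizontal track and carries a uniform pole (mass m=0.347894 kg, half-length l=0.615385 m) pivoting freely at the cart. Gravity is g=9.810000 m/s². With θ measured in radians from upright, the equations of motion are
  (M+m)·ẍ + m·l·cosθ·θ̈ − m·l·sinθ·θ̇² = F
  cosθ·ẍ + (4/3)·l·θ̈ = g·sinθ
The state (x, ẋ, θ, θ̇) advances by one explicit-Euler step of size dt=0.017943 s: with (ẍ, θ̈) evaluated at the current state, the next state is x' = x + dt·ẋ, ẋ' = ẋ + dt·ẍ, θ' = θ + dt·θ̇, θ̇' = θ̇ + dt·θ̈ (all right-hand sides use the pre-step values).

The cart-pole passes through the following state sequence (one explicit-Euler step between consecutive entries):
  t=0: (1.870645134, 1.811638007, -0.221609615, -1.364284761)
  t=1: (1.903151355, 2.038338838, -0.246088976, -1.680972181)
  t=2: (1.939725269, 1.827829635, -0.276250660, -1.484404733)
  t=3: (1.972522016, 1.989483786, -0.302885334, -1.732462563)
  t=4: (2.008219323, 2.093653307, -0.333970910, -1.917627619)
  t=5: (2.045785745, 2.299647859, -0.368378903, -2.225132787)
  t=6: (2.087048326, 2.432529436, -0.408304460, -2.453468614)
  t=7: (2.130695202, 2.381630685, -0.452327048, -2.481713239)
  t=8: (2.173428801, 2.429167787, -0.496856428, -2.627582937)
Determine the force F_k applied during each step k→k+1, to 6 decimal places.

step 0→1:
  ẍ = (ẋ'−ẋ)/dt = (2.038338838−1.811638007)/0.017943 = 12.634500
  θ̈ = (θ̇'−θ̇)/dt = (-1.680972181−-1.364284761)/0.017943 = -17.649636
  sinθ=-0.219800, cosθ=0.975545
  F = (M+m)·ẍ + m·l·cosθ·θ̈ − m·l·sinθ·θ̇² = 17.342430 + -3.686183 − -0.087585 = 13.743833
step 1→2:
  ẍ = (ẋ'−ẋ)/dt = (1.827829635−2.038338838)/0.017943 = -11.732107
  θ̈ = (θ̇'−θ̇)/dt = (-1.484404733−-1.680972181)/0.017943 = 10.955105
  sinθ=-0.243613, cosθ=0.969873
  F = (M+m)·ẍ + m·l·cosθ·θ̈ − m·l·sinθ·θ̇² = -16.103784 + 2.274705 − -0.147372 = -13.681707
step 2→3:
  ẍ = (ẋ'−ẋ)/dt = (1.989483786−1.827829635)/0.017943 = 9.009316
  θ̈ = (θ̇'−θ̇)/dt = (-1.732462563−-1.484404733)/0.017943 = -13.824769
  sinθ=-0.272750, cosθ=0.962085
  F = (M+m)·ẍ + m·l·cosθ·θ̈ − m·l·sinθ·θ̇² = 12.366412 + -2.847509 − -0.128666 = 9.647569
step 3→4:
  ẍ = (ẋ'−ẋ)/dt = (2.093653307−1.989483786)/0.017943 = 5.805580
  θ̈ = (θ̇'−θ̇)/dt = (-1.917627619−-1.732462563)/0.017943 = -10.319626
  sinθ=-0.298275, cosθ=0.954480
  F = (M+m)·ẍ + m·l·cosθ·θ̈ − m·l·sinθ·θ̇² = 7.968884 + -2.108747 − -0.191663 = 6.051800
step 4→5:
  ẍ = (ẋ'−ẋ)/dt = (2.299647859−2.093653307)/0.017943 = 11.480497
  θ̈ = (θ̇'−θ̇)/dt = (-2.225132787−-1.917627619)/0.017943 = -17.137890
  sinθ=-0.327797, cosθ=0.944748
  F = (M+m)·ẍ + m·l·cosθ·θ̈ − m·l·sinθ·θ̇² = 15.758417 + -3.466309 − -0.258064 = 12.550172
step 5→6:
  ẍ = (ẋ'−ẋ)/dt = (2.432529436−2.299647859)/0.017943 = 7.405761
  θ̈ = (θ̇'−θ̇)/dt = (-2.453468614−-2.225132787)/0.017943 = -12.725622
  sinθ=-0.360104, cosθ=0.932912
  F = (M+m)·ẍ + m·l·cosθ·θ̈ − m·l·sinθ·θ̇² = 10.165333 + -2.541638 − -0.381710 = 8.005405
step 6→7:
  ẍ = (ẋ'−ẋ)/dt = (2.381630685−2.432529436)/0.017943 = -2.836691
  θ̈ = (θ̇'−θ̇)/dt = (-2.481713239−-2.453468614)/0.017943 = -1.574131
  sinθ=-0.397054, cosθ=0.917795
  F = (M+m)·ẍ + m·l·cosθ·θ̈ − m·l·sinθ·θ̇² = -3.893713 + -0.309300 − -0.511687 = -3.691327
step 7→8:
  ẍ = (ẋ'−ẋ)/dt = (2.429167787−2.381630685)/0.017943 = 2.649340
  θ̈ = (θ̇'−θ̇)/dt = (-2.627582937−-2.481713239)/0.017943 = -8.129616
  sinθ=-0.437060, cosθ=0.899432
  F = (M+m)·ẍ + m·l·cosθ·θ̈ − m·l·sinθ·θ̇² = 3.636550 + -1.565426 − -0.576286 = 2.647410

F_0 = 13.743833 N
F_1 = -13.681707 N
F_2 = 9.647569 N
F_3 = 6.051800 N
F_4 = 12.550172 N
F_5 = 8.005405 N
F_6 = -3.691327 N
F_7 = 2.647410 N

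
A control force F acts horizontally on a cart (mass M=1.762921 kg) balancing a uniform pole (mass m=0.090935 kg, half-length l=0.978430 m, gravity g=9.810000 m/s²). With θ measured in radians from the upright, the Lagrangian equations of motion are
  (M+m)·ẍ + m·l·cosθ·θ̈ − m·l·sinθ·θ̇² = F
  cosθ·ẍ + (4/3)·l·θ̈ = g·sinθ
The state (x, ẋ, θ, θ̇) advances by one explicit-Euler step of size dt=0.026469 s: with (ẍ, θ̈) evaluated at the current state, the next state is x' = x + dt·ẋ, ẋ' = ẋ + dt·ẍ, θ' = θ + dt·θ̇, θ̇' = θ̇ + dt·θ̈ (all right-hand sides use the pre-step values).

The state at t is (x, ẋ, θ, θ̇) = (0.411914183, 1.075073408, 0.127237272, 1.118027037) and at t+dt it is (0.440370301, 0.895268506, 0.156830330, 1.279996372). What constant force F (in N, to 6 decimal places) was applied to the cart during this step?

ẍ = (ẋ'−ẋ)/dt = (0.895268506−1.075073408)/0.026469 = -6.793037
θ̈ = (θ̇'−θ̇)/dt = (1.279996372−1.118027037)/0.026469 = 6.119209
sinθ=0.126894, cosθ=0.991916
F = (M+m)·ẍ + m·l·cosθ·θ̈ − m·l·sinθ·θ̇² = -12.593313 + 0.540046 − 0.014113 = -12.067379

F = -12.067379 N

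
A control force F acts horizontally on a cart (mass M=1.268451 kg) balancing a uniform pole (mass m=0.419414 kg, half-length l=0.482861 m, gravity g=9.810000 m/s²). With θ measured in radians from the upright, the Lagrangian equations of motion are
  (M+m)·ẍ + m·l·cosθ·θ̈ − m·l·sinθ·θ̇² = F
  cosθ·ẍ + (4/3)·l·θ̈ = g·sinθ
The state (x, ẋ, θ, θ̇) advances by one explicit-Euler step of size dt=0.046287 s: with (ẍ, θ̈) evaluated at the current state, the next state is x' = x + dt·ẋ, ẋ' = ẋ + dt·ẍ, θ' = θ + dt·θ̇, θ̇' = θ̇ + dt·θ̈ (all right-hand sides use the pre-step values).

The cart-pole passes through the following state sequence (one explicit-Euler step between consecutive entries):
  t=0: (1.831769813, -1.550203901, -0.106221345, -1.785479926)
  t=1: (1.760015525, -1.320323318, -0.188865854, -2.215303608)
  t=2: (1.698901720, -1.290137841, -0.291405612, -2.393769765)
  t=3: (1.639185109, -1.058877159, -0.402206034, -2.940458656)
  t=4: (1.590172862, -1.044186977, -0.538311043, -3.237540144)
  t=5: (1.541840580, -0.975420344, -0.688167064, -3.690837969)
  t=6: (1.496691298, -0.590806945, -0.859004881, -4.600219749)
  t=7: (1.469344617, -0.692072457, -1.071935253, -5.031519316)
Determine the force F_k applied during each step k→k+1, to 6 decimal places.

F_0 = 6.581092 N
F_1 = 0.520360 N
F_2 = 6.475290 N
F_3 = 0.025033 N
F_4 = 1.893068 N
F_5 = 12.703890 N
F_6 = -1.680172 N

step 0→1:
  ẍ = (ẋ'−ẋ)/dt = (-1.320323318−-1.550203901)/0.046287 = 4.966418
  θ̈ = (θ̇'−θ̇)/dt = (-2.215303608−-1.785479926)/0.046287 = -9.286056
  sinθ=-0.106022, cosθ=0.994364
  F = (M+m)·ẍ + m·l·cosθ·θ̈ − m·l·sinθ·θ̇² = 8.382643 + -1.870000 − -0.068449 = 6.581092
step 1→2:
  ẍ = (ẋ'−ẋ)/dt = (-1.290137841−-1.320323318)/0.046287 = 0.652137
  θ̈ = (θ̇'−θ̇)/dt = (-2.393769765−-2.215303608)/0.046287 = -3.855643
  sinθ=-0.187745, cosθ=0.982218
  F = (M+m)·ẍ + m·l·cosθ·θ̈ − m·l·sinθ·θ̇² = 1.100720 + -0.766955 − -0.186595 = 0.520360
step 2→3:
  ẍ = (ẋ'−ẋ)/dt = (-1.058877159−-1.290137841)/0.046287 = 4.996234
  θ̈ = (θ̇'−θ̇)/dt = (-2.940458656−-2.393769765)/0.046287 = -11.810852
  sinθ=-0.287299, cosθ=0.957841
  F = (M+m)·ẍ + m·l·cosθ·θ̈ − m·l·sinθ·θ̇² = 8.432968 + -2.291077 − -0.333399 = 6.475290
step 3→4:
  ẍ = (ẋ'−ẋ)/dt = (-1.044186977−-1.058877159)/0.046287 = 0.317372
  θ̈ = (θ̇'−θ̇)/dt = (-3.237540144−-2.940458656)/0.046287 = -6.418249
  sinθ=-0.391449, cosθ=0.920200
  F = (M+m)·ẍ + m·l·cosθ·θ̈ − m·l·sinθ·θ̇² = 0.535681 + -1.196090 − -0.685442 = 0.025033
step 4→5:
  ẍ = (ẋ'−ẋ)/dt = (-0.975420344−-1.044186977)/0.046287 = 1.485658
  θ̈ = (θ̇'−θ̇)/dt = (-3.690837969−-3.237540144)/0.046287 = -9.793199
  sinθ=-0.512687, cosθ=0.858576
  F = (M+m)·ẍ + m·l·cosθ·θ̈ − m·l·sinθ·θ̇² = 2.507589 + -1.702818 − -1.088297 = 1.893068
step 5→6:
  ẍ = (ẋ'−ẋ)/dt = (-0.590806945−-0.975420344)/0.046287 = 8.309318
  θ̈ = (θ̇'−θ̇)/dt = (-4.600219749−-3.690837969)/0.046287 = -19.646591
  sinθ=-0.635122, cosθ=0.772411
  F = (M+m)·ẍ + m·l·cosθ·θ̈ − m·l·sinθ·θ̇² = 14.025007 + -3.073272 − -1.752155 = 12.703890
step 6→7:
  ẍ = (ẋ'−ẋ)/dt = (-0.692072457−-0.590806945)/0.046287 = -2.187774
  θ̈ = (θ̇'−θ̇)/dt = (-5.031519316−-4.600219749)/0.046287 = -9.317942
  sinθ=-0.757193, cosθ=0.653191
  F = (M+m)·ẍ + m·l·cosθ·θ̈ − m·l·sinθ·θ̇² = -3.692668 + -1.232609 − -3.245105 = -1.680172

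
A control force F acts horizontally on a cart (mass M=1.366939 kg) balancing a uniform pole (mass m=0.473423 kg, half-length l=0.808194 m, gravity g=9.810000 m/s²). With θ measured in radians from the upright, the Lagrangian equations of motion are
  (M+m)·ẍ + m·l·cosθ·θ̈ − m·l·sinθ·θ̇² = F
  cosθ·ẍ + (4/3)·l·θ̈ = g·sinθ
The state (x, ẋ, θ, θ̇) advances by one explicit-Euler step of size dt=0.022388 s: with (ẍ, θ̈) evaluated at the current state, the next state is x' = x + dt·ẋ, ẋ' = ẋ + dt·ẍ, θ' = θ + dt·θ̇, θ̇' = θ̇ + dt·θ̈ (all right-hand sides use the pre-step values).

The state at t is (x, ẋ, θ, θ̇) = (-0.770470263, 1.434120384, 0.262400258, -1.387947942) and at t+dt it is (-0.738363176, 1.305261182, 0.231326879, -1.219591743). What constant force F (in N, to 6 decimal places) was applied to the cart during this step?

ẍ = (ẋ'−ẋ)/dt = (1.305261182−1.434120384)/0.022388 = -5.755726
θ̈ = (θ̇'−θ̇)/dt = (-1.219591743−-1.387947942)/0.022388 = 7.519930
sinθ=0.259399, cosθ=0.965770
F = (M+m)·ẍ + m·l·cosθ·θ̈ − m·l·sinθ·θ̇² = -10.592620 + 2.778770 − 0.191197 = -8.005047

F = -8.005047 N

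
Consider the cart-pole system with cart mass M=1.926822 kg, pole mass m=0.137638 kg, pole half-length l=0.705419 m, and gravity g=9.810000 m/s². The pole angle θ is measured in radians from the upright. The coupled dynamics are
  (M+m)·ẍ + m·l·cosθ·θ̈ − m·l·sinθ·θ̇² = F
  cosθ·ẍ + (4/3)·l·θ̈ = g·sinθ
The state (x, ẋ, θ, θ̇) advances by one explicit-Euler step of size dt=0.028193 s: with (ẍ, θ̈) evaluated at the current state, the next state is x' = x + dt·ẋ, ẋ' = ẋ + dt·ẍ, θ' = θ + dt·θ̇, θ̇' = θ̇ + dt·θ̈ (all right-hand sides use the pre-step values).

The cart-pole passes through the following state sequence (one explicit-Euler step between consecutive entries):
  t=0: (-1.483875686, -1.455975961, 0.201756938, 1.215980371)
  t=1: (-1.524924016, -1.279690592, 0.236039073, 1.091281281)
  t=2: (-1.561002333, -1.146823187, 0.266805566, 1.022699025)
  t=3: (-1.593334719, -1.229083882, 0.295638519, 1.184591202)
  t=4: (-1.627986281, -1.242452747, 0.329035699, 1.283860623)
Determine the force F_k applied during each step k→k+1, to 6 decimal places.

step 0→1:
  ẍ = (ẋ'−ẋ)/dt = (-1.279690592−-1.455975961)/0.028193 = 6.252806
  θ̈ = (θ̇'−θ̇)/dt = (1.091281281−1.215980371)/0.028193 = -4.423051
  sinθ=0.200391, cosθ=0.979716
  F = (M+m)·ẍ + m·l·cosθ·θ̈ − m·l·sinθ·θ̇² = 12.908669 + -0.420734 − 0.028768 = 12.459166
step 1→2:
  ẍ = (ẋ'−ẋ)/dt = (-1.146823187−-1.279690592)/0.028193 = 4.712780
  θ̈ = (θ̇'−θ̇)/dt = (1.022699025−1.091281281)/0.028193 = -2.432599
  sinθ=0.233853, cosθ=0.972272
  F = (M+m)·ẍ + m·l·cosθ·θ̈ − m·l·sinθ·θ̇² = 9.729346 + -0.229638 − 0.027040 = 9.472668
step 2→3:
  ẍ = (ẋ'−ẋ)/dt = (-1.229083882−-1.146823187)/0.028193 = -2.917770
  θ̈ = (θ̇'−θ̇)/dt = (1.184591202−1.022699025)/0.028193 = 5.742283
  sinθ=0.263651, cosθ=0.964618
  F = (M+m)·ẍ + m·l·cosθ·θ̈ − m·l·sinθ·θ̇² = -6.023620 + 0.537806 − 0.026774 = -5.512588
step 3→4:
  ẍ = (ẋ'−ẋ)/dt = (-1.242452747−-1.229083882)/0.028193 = -0.474191
  θ̈ = (θ̇'−θ̇)/dt = (1.283860623−1.184591202)/0.028193 = 3.521066
  sinθ=0.291351, cosθ=0.956616
  F = (M+m)·ẍ + m·l·cosθ·θ̈ − m·l·sinθ·θ̇² = -0.978948 + 0.327037 − 0.039695 = -0.691606

F_0 = 12.459166 N
F_1 = 9.472668 N
F_2 = -5.512588 N
F_3 = -0.691606 N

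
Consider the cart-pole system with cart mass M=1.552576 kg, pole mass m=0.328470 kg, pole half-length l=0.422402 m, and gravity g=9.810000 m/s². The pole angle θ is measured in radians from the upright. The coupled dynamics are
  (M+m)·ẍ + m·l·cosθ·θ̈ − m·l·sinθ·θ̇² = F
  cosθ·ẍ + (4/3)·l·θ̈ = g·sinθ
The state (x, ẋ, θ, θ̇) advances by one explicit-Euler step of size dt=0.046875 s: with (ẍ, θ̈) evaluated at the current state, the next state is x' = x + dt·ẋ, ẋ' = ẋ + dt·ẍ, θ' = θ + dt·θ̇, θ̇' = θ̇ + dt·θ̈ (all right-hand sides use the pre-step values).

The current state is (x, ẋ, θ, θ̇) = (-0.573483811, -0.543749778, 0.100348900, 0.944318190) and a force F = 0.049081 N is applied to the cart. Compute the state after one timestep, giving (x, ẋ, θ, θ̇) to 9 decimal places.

(-0.598972082, -0.548886733, 0.144613815, 1.035188711)

sinθ=0.100180568, cosθ=0.994969273
temp = (F + m·l·θ̇²·sinθ)/(M+m) = (0.049081 + 0.012394867)/1.881046 = 0.032681746
θ̈ = (g·sinθ − cosθ·temp)/(l·(4/3 − m·cos²θ/(M+m))) = 1.938571116
ẍ = temp − m·l·θ̈·cosθ/(M+m) = -0.109588364
Euler: x'=-0.573483811+0.046875·-0.543749778=-0.598972082, ẋ'=-0.543749778+0.046875·-0.109588364=-0.548886733
       θ'=0.100348900+0.046875·0.944318190=0.144613815, θ̇'=0.944318190+0.046875·1.938571116=1.035188711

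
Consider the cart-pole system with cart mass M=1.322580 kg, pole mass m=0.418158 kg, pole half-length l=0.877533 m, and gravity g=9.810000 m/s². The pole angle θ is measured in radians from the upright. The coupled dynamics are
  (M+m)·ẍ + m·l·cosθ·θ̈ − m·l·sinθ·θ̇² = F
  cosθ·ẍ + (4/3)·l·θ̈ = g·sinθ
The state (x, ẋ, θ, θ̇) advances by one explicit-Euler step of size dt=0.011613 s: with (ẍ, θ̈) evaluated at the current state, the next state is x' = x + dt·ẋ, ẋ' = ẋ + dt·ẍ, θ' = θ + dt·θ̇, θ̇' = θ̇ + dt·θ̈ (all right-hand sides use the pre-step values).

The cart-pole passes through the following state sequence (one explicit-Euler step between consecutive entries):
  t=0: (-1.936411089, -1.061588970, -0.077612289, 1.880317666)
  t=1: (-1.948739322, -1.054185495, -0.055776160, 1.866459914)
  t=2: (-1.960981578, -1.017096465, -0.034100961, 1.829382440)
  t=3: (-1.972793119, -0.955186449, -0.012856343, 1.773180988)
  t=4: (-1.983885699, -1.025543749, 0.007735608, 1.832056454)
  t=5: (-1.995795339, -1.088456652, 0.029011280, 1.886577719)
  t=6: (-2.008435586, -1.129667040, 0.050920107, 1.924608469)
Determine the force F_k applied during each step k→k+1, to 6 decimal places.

F_0 = 0.773781 N
F_1 = 4.460995 N
F_2 = 7.547090 N
F_3 = -8.671227 N
F_4 = -7.717186 N
F_5 = -5.013952 N

step 0→1:
  ẍ = (ẋ'−ẋ)/dt = (-1.054185495−-1.061588970)/0.011613 = 0.637516
  θ̈ = (θ̇'−θ̇)/dt = (1.866459914−1.880317666)/0.011613 = -1.193297
  sinθ=-0.077534, cosθ=0.996990
  F = (M+m)·ẍ + m·l·cosθ·θ̈ − m·l·sinθ·θ̇² = 1.109749 + -0.436559 − -0.100591 = 0.773781
step 1→2:
  ẍ = (ẋ'−ẋ)/dt = (-1.017096465−-1.054185495)/0.011613 = 3.193751
  θ̈ = (θ̇'−θ̇)/dt = (1.829382440−1.866459914)/0.011613 = -3.192756
  sinθ=-0.055747, cosθ=0.998445
  F = (M+m)·ẍ + m·l·cosθ·θ̈ − m·l·sinθ·θ̇² = 5.559484 + -1.169752 − -0.071263 = 4.460995
step 2→3:
  ẍ = (ẋ'−ẋ)/dt = (-0.955186449−-1.017096465)/0.011613 = 5.331096
  θ̈ = (θ̇'−θ̇)/dt = (1.773180988−1.829382440)/0.011613 = -4.839529
  sinθ=-0.034094, cosθ=0.999419
  F = (M+m)·ẍ + m·l·cosθ·θ̈ − m·l·sinθ·θ̇² = 9.280041 + -1.774820 − -0.041869 = 7.547090
step 3→4:
  ẍ = (ẋ'−ẋ)/dt = (-1.025543749−-0.955186449)/0.011613 = -6.058495
  θ̈ = (θ̇'−θ̇)/dt = (1.832056454−1.773180988)/0.011613 = 5.069790
  sinθ=-0.012856, cosθ=0.999917
  F = (M+m)·ẍ + m·l·cosθ·θ̈ − m·l·sinθ·θ̇² = -10.546252 + 1.860193 − -0.014833 = -8.671227
step 4→5:
  ẍ = (ẋ'−ẋ)/dt = (-1.088456652−-1.025543749)/0.011613 = -5.417455
  θ̈ = (θ̇'−θ̇)/dt = (1.886577719−1.832056454)/0.011613 = 4.694848
  sinθ=0.007736, cosθ=0.999970
  F = (M+m)·ẍ + m·l·cosθ·θ̈ − m·l·sinθ·θ̇² = -9.430369 + 1.722711 − 0.009527 = -7.717186
step 5→6:
  ẍ = (ẋ'−ẋ)/dt = (-1.129667040−-1.088456652)/0.011613 = -3.548643
  θ̈ = (θ̇'−θ̇)/dt = (1.924608469−1.886577719)/0.011613 = 3.274843
  sinθ=0.029007, cosθ=0.999579
  F = (M+m)·ẍ + m·l·cosθ·θ̈ − m·l·sinθ·θ̇² = -6.177257 + 1.201190 − 0.037884 = -5.013952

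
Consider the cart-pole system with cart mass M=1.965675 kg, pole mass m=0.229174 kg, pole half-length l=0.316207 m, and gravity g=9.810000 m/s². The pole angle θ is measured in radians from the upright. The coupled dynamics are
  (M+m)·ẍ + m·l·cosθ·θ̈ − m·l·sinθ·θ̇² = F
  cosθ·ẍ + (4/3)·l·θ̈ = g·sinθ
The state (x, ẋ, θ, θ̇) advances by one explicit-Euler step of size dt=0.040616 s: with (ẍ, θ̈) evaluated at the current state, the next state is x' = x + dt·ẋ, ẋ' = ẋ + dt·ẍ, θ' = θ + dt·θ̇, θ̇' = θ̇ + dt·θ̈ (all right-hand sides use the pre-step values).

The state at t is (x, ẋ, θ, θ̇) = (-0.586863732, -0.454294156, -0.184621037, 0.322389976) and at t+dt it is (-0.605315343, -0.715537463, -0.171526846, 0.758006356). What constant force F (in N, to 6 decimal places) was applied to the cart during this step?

ẍ = (ẋ'−ẋ)/dt = (-0.715537463−-0.454294156)/0.040616 = -6.432029
θ̈ = (θ̇'−θ̇)/dt = (0.758006356−0.322389976)/0.040616 = 10.725241
sinθ=-0.183574, cosθ=0.983006
F = (M+m)·ẍ + m·l·cosθ·θ̈ − m·l·sinθ·θ̇² = -14.117333 + 0.764012 − -0.001383 = -13.351939

F = -13.351939 N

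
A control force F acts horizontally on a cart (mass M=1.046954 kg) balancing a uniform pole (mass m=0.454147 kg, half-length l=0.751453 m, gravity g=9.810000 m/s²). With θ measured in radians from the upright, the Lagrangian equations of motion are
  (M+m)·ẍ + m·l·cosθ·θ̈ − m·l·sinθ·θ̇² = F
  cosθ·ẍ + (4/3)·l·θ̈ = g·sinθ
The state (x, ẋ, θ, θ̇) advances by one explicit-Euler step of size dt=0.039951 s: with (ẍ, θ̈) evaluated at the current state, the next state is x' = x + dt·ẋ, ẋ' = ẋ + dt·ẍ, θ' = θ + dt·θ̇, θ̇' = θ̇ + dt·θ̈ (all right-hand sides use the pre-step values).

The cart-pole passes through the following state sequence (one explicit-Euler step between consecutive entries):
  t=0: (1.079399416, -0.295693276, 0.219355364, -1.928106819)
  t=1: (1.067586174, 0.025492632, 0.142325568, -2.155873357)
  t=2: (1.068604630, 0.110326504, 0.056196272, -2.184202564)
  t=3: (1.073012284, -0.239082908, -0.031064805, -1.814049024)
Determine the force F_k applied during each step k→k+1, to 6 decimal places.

F_0 = 9.893015 N
F_1 = 2.722974 N
F_2 = -10.063058 N

step 0→1:
  ẍ = (ẋ'−ẋ)/dt = (0.025492632−-0.295693276)/0.039951 = 8.039496
  θ̈ = (θ̇'−θ̇)/dt = (-2.155873357−-1.928106819)/0.039951 = -5.701147
  sinθ=0.217600, cosθ=0.976038
  F = (M+m)·ẍ + m·l·cosθ·θ̈ − m·l·sinθ·θ̇² = 12.068096 + -1.899010 − 0.276071 = 9.893015
step 1→2:
  ẍ = (ẋ'−ẋ)/dt = (0.110326504−0.025492632)/0.039951 = 2.123448
  θ̈ = (θ̇'−θ̇)/dt = (-2.184202564−-2.155873357)/0.039951 = -0.709099
  sinθ=0.141846, cosθ=0.989889
  F = (M+m)·ẍ + m·l·cosθ·θ̈ − m·l·sinθ·θ̇² = 3.187510 + -0.239547 − 0.224989 = 2.722974
step 2→3:
  ẍ = (ẋ'−ẋ)/dt = (-0.239082908−0.110326504)/0.039951 = -8.745949
  θ̈ = (θ̇'−θ̇)/dt = (-1.814049024−-2.184202564)/0.039951 = 9.265188
  sinθ=0.056167, cosθ=0.998421
  F = (M+m)·ẍ + m·l·cosθ·θ̈ − m·l·sinθ·θ̇² = -13.128553 + 3.156941 − 0.091446 = -10.063058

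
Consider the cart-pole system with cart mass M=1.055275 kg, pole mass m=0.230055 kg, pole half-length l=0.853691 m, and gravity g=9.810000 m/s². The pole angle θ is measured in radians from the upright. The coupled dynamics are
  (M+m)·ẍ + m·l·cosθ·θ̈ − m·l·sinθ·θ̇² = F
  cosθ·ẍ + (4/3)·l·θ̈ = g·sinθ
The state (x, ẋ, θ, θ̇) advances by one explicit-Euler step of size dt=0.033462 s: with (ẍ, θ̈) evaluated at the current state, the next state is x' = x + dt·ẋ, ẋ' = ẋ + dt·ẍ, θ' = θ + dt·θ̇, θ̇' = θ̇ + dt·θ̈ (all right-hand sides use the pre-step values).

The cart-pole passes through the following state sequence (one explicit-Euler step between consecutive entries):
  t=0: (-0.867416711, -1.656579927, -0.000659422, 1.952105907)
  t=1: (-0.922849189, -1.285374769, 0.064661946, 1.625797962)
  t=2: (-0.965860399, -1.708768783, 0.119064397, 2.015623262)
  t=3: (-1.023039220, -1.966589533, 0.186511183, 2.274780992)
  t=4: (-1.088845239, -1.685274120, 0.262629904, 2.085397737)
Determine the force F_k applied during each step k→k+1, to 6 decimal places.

F_0 = 12.343916 N
F_1 = -14.013609 N
F_2 = -8.487808 N
F_3 = 9.525079 N

step 0→1:
  ẍ = (ẋ'−ẋ)/dt = (-1.285374769−-1.656579927)/0.033462 = 11.093334
  θ̈ = (θ̇'−θ̇)/dt = (1.625797962−1.952105907)/0.033462 = -9.751597
  sinθ=-0.000659, cosθ=1.000000
  F = (M+m)·ẍ + m·l·cosθ·θ̈ − m·l·sinθ·θ̇² = 14.258596 + -1.915173 − -0.000494 = 12.343916
step 1→2:
  ẍ = (ẋ'−ẋ)/dt = (-1.708768783−-1.285374769)/0.033462 = -12.652980
  θ̈ = (θ̇'−θ̇)/dt = (2.015623262−1.625797962)/0.033462 = 11.649791
  sinθ=0.064617, cosθ=0.997910
  F = (M+m)·ẍ + m·l·cosθ·θ̈ − m·l·sinθ·θ̇² = -16.263255 + 2.283189 − 0.033544 = -14.013609
step 2→3:
  ẍ = (ẋ'−ẋ)/dt = (-1.966589533−-1.708768783)/0.033462 = -7.704882
  θ̈ = (θ̇'−θ̇)/dt = (2.274780992−2.015623262)/0.033462 = 7.744837
  sinθ=0.118783, cosθ=0.992920
  F = (M+m)·ẍ + m·l·cosθ·θ̈ − m·l·sinθ·θ̇² = -9.903316 + 1.510285 − 0.094778 = -8.487808
step 3→4:
  ẍ = (ẋ'−ẋ)/dt = (-1.685274120−-1.966589533)/0.033462 = 8.407011
  θ̈ = (θ̇'−θ̇)/dt = (2.085397737−2.274780992)/0.033462 = -5.659651
  sinθ=0.185432, cosθ=0.982657
  F = (M+m)·ẍ + m·l·cosθ·θ̈ − m·l·sinθ·θ̇² = 10.805784 + -1.092255 − 0.188450 = 9.525079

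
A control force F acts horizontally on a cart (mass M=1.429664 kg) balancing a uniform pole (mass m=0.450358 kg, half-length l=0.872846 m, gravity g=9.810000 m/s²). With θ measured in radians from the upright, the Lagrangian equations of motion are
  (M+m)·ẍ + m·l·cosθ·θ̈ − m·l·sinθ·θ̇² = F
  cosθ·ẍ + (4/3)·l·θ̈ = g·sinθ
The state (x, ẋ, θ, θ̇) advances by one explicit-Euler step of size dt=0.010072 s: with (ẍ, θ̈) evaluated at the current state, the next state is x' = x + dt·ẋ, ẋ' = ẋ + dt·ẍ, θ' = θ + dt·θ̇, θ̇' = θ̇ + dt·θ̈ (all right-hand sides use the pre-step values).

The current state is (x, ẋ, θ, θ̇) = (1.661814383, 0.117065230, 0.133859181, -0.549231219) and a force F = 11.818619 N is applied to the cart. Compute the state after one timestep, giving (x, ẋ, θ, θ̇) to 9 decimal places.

sinθ=0.133459785, cosθ=0.991054230
temp = (F + m·l·θ̇²·sinθ)/(M+m) = (11.818619 + 0.015825461)/1.880022 = 6.294843603
θ̈ = (g·sinθ − cosθ·temp)/(l·(4/3 − m·cos²θ/(M+m))) = -5.143093394
ẍ = temp − m·l·θ̈·cosθ/(M+m) = 7.360591309
Euler: x'=1.661814383+0.010072·0.117065230=1.662993464, ẋ'=0.117065230+0.010072·7.360591309=0.191201106
       θ'=0.133859181+0.010072·-0.549231219=0.128327324, θ̇'=-0.549231219+0.010072·-5.143093394=-0.601032456

(1.662993464, 0.191201106, 0.128327324, -0.601032456)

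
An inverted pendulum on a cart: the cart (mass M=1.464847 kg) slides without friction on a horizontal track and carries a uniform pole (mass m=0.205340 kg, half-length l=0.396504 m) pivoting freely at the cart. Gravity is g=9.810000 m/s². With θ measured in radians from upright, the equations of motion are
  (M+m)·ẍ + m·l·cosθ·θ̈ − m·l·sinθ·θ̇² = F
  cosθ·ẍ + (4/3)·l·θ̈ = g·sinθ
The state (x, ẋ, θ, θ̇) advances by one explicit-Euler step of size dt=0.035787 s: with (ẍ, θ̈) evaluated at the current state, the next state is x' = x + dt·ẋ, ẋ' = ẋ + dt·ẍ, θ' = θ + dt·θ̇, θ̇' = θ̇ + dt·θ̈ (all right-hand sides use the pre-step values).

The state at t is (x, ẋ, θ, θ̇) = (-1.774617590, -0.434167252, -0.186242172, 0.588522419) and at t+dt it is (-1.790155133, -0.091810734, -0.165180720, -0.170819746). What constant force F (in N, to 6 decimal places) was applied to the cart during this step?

ẍ = (ẋ'−ẋ)/dt = (-0.091810734−-0.434167252)/0.035787 = 9.566505
θ̈ = (θ̇'−θ̇)/dt = (-0.170819746−0.588522419)/0.035787 = -21.218380
sinθ=-0.185167, cosθ=0.982707
F = (M+m)·ẍ + m·l·cosθ·θ̈ − m·l·sinθ·θ̇² = 15.977852 + -1.697686 − -0.005222 = 14.285388

F = 14.285388 N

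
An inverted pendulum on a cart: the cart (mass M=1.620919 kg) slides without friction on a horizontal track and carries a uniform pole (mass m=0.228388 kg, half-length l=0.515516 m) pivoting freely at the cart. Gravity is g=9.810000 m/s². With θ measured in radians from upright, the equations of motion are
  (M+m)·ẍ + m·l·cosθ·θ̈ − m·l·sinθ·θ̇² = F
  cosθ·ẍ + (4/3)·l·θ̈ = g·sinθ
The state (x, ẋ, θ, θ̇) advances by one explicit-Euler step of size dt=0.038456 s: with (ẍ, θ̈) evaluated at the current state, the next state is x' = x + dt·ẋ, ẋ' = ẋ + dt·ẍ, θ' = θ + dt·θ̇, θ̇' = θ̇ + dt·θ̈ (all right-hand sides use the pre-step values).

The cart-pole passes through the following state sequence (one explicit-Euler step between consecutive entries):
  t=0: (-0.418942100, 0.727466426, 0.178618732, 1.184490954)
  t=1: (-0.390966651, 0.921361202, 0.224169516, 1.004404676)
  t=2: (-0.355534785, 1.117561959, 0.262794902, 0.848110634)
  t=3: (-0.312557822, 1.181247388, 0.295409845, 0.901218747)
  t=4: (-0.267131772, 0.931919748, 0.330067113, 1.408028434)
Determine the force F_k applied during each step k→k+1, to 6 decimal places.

step 0→1:
  ẍ = (ẋ'−ẋ)/dt = (0.921361202−0.727466426)/0.038456 = 5.041990
  θ̈ = (θ̇'−θ̇)/dt = (1.004404676−1.184490954)/0.038456 = -4.682918
  sinθ=0.177670, cosθ=0.984090
  F = (M+m)·ẍ + m·l·cosθ·θ̈ − m·l·sinθ·θ̇² = 9.324188 + -0.542584 − 0.029349 = 8.752255
step 1→2:
  ẍ = (ẋ'−ẋ)/dt = (1.117561959−0.921361202)/0.038456 = 5.101954
  θ̈ = (θ̇'−θ̇)/dt = (0.848110634−1.004404676)/0.038456 = -4.064230
  sinθ=0.222297, cosθ=0.974979
  F = (M+m)·ẍ + m·l·cosθ·θ̈ − m·l·sinθ·θ̇² = 9.435080 + -0.466540 − 0.026404 = 8.942136
step 2→3:
  ẍ = (ẋ'−ẋ)/dt = (1.181247388−1.117561959)/0.038456 = 1.656060
  θ̈ = (θ̇'−θ̇)/dt = (0.901218747−0.848110634)/0.038456 = 1.381010
  sinθ=0.259781, cosθ=0.965668
  F = (M+m)·ẍ + m·l·cosθ·θ̈ − m·l·sinθ·θ̇² = 3.062563 + 0.157015 − 0.022000 = 3.197577
step 3→4:
  ẍ = (ẋ'−ẋ)/dt = (0.931919748−1.181247388)/0.038456 = -6.483452
  θ̈ = (θ̇'−θ̇)/dt = (1.408028434−0.901218747)/0.038456 = 13.178950
  sinθ=0.291132, cosθ=0.956683
  F = (M+m)·ẍ + m·l·cosθ·θ̈ − m·l·sinθ·θ̇² = -11.989894 + 1.484445 − 0.027840 = -10.533288

F_0 = 8.752255 N
F_1 = 8.942136 N
F_2 = 3.197577 N
F_3 = -10.533288 N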